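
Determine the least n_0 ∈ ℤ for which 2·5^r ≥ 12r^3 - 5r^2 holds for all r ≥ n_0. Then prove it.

At r = 3: 250 < 279, so the inequality fails and n_0 ≥ 4. We prove 2·5^r ≥ 12r^3 - 5r^2 for all r ≥ 4.
When r = 4: 2·5^r = 1250 and 12r^3 - 5r^2 = 688, so 1250 ≥ 688.
Inductive step: suppose the statement holds for some i ≥ 4, so 2·5^i ≥ 12i^3 - 5i^2.
Then 2·5^(i + 1) = 5·(2·5^i) ≥ 5·(12i^3 - 5i^2).
Also, for i ≥ 4 we have 5·(12i^3 - 5i^2) ≥ 12(i+1)^3 - 5(i+1)^2, since 5·(12i^3 - 5i^2) − (12(i+1)^3 - 5(i+1)^2) = 48i^3 - 56i^2 - 26i - 7, which is nonnegative for all i ≥ 4.
Combining, 2·5^(i + 1) ≥ 12(i+1)^3 - 5(i+1)^2.
This completes the induction.
Hence the smallest such n_0 is 4.

n_0 = 4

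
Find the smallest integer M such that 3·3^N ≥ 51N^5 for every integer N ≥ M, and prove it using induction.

M = 15

At N = 14: 14348907 < 27429024, so the inequality fails and M ≥ 15. We prove 3·3^N ≥ 51N^5 for all N ≥ 15.
When N = 15: 3·3^N = 43046721 and 51N^5 = 38728125, so 43046721 ≥ 38728125.
Inductive step: suppose the statement holds for some r ≥ 15, so 3·3^r ≥ 51r^5.
Then 3·3^(r + 1) = 3·(3·3^r) ≥ 3·(51r^5).
Also, for r ≥ 15 we have 3·(51r^5) ≥ 51(r+1)^5, since 3 ≥ (1 + 1/r)^5 for all r ≥ 15.
Combining, 3·3^(r + 1) ≥ 51(r+1)^5.
Hence, by induction on N, the claim holds for every N ≥ 15.
Hence the smallest such M is 15.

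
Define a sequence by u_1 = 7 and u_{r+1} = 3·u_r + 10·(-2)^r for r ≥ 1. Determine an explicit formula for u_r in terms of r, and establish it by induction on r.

u_r = (-2)^(r + 1) + 3^r

Computing the first terms: u_1 = 7, u_2 = 1, u_3 = 43. This suggests u_r = (-2)^(r + 1) + 3^r.
Base step (r = 1): the formula gives 7 = 7 = u_1.
Inductive step: suppose the statement holds for some p ≥ 1, so u_p = (-2)^(p + 1) + 3^p.
Then u_{p+1} = 3·u_p + 10·(-2)^p = 3·((-2)^(p + 1) + 3^p) + 10·(-2)^p = (-2)^(p + 2) + 3^(p + 1) = (-2)^((p+1) + 1) + 3^(p+1),
which is the claimed formula at r = p+1.
This completes the induction.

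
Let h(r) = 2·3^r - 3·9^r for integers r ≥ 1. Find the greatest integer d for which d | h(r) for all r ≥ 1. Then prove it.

Computing the first values: h(1) = -21 and h(2) = -225; gcd(-21, -225) = 3, so d ≤ 3.
We prove 3 | 2·3^r - 3·9^r for all r ≥ 1 by induction on r.
When r = 1: h(1) = -21 = 3·(-7), so 3 | h(1).
Inductive step: assume the claim holds for r = k, i.e. 3 | h(k). Then
h(k+1) − 9·h(k) = (2·3^(k+1) - 3·9^(k+1)) − 9·(2·3^k - 3·9^k) = (2)·3^k·(3 − 9) = (-12)·3^k. Since 3 | h(k) by the inductive hypothesis, 3 | 9·h(k); and 3 | -12 since -12 = 3·-4. Therefore 3 | h(k+1).
By induction, the statement is established for all r ≥ 1.
Therefore the largest such d is 3.

d = 3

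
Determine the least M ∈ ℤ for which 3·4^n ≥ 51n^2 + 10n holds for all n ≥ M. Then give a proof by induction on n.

M = 5

At n = 4: 768 < 856, so the inequality fails and M ≥ 5. We prove 3·4^n ≥ 51n^2 + 10n for all n ≥ 5.
Base case (n = 5): 3·4^n = 3072 and 51n^2 + 10n = 1325, so 3072 ≥ 1325.
Suppose the result is true for n = m, so 3·4^m ≥ 51m^2 + 10m.
Then 3·4^(m + 1) = 4·(3·4^m) ≥ 4·(51m^2 + 10m).
Also, for m ≥ 5 we have 4·(51m^2 + 10m) ≥ 51(m+1)^2 + 10(m+1), since 4·(51m^2 + 10m) − (51(m+1)^2 + 10(m+1)) = 153m^2 - 72m - 61, which is nonnegative for all m ≥ 5.
Combining, 3·4^(m + 1) ≥ 51(m+1)^2 + 10(m+1).
Hence, by induction on n, the claim holds for every n ≥ 5.
Hence the smallest such M is 5.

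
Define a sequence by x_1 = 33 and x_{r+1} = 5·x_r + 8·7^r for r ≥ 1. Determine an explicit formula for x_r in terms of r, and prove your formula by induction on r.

x_r = 5^r + 4·7^r

Computing the first terms: x_1 = 33, x_2 = 221, x_3 = 1497. This suggests x_r = 5^r + 4·7^r.
When r = 1: the formula gives 33 = 33 = x_1.
For the inductive step, assume it holds for an arbitrary i ≥ 1, so x_i = 5^i + 4·7^i.
Then x_{i+1} = 5·x_i + 8·7^i = 5·(5^i + 4·7^i) + 8·7^i = 5^(i + 1) + 4·7^(i + 1),
which is the claimed formula at r = i+1.
By the principle of mathematical induction, the result holds for all r ≥ 1.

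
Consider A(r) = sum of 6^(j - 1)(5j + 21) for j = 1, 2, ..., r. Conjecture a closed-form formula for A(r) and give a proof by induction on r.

A(r) = 6^r(r + 4) - 4

We claim A(r) = 6^r(r + 4) - 4 for all r ≥ 1.
Base step (r = 1): A(1) = 26, and the closed form gives 26. They agree.
Suppose the result is true for r = j, so A(j) = 6^j(j + 4) - 4.
Then A(j+1) = A(j) + (6^j(5j + 26)) = (6^j(j + 4) - 4) + (6^j(5j + 26)).
Simplifying, A(j+1) = 6·6^j·j + 30·6^j - 4 = 6^(j+1)((j+1) + 4) - 4,
which is the closed form with r = j+1.
Hence, by induction on r, the claim holds for every r ≥ 1.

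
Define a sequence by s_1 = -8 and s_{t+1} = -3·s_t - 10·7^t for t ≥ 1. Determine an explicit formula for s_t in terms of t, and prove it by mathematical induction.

s_t = -(-3)^(t - 1) - 7^t

Computing the first terms: s_1 = -8, s_2 = -46, s_3 = -352. This suggests s_t = -(-3)^(t - 1) - 7^t.
Base step (t = 1): the formula gives -8 = -8 = s_1.
Suppose the result is true for t = r, so s_r = -(-3)^(r - 1) - 7^r.
Then s_{r+1} = -3·s_r - 10·7^r = -3·(-(-3)^(r - 1) - 7^r) - 10·7^r = -(-3)^r - 7^(r + 1) = -(-3)^((r+1) - 1) - 7^(r+1),
which is the claimed formula at t = r+1.
By the principle of mathematical induction, the result holds for all t ≥ 1.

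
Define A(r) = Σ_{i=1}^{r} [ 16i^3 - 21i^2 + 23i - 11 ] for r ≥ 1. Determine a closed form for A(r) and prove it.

We claim A(r) = r(4r^3 + r^2 + 5r - 3) for all r ≥ 1.
For the base case r = 1: A(1) = 7, and the closed form gives 7. They agree.
Suppose the result is true for r = i, so A(i) = i(4i^3 + i^2 + 5i - 3).
Then A(i+1) = A(i) + (16i^3 + 27i^2 + 29i + 7) = (i(4i^3 + i^2 + 5i - 3)) + (16i^3 + 27i^2 + 29i + 7).
Simplifying, A(i+1) = (i + 1)(4i^3 + 13i^2 + 19i + 7) = (i+1)(4(i+1)^3 + (i+1)^2 + 5(i+1) - 3),
which is the closed form with r = i+1.
Hence, by induction on r, the claim holds for every r ≥ 1.

A(r) = r(4r^3 + r^2 + 5r - 3)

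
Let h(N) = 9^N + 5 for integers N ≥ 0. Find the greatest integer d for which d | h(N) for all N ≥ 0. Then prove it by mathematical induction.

d = 2

Computing the first values: h(0) = 6 and h(1) = 14; gcd(6, 14) = 2, so d ≤ 2.
We prove 2 | 9^N + 5 for all N ≥ 0 by induction on N.
When N = 0: h(0) = 6 = 2·(3), so 2 | h(0).
For the inductive step, assume it holds for an arbitrary i ≥ 0, i.e. 2 | h(i). Then
h(i+1) = 9^(i+1) + 5 = 9·(9^i + 5) - 40 = 9·h(i) - 40. The first term is divisible by 2 by the inductive hypothesis, and -40 is divisible by 2. Hence 2 | h(i+1).
By induction, the statement is established for all N ≥ 0.
Therefore the largest such d is 2.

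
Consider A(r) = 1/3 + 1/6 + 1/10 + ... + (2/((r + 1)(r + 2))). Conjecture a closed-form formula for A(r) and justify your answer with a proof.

We claim A(r) = r/(r + 2) for all r ≥ 1.
Base case (r = 1): A(1) = 1/3, and the closed form gives 1/3. They agree.
Suppose the result is true for r = j, so A(j) = j/(j + 2).
Then A(j+1) = A(j) + (2/((j + 2)(j + 3))) = (j/(j + 2)) + (2/((j + 2)(j + 3))).
Simplifying, A(j+1) = (j + 1)/(j + 3) = (j+1)/((j+1) + 2),
which is the closed form with r = j+1.
Hence, by induction on r, the claim holds for every r ≥ 1.

A(r) = r/(r + 2)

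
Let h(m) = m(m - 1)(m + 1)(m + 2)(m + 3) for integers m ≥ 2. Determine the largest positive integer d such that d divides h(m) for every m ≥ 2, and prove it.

Computing the first values: h(2) = 120 and h(3) = 720; gcd(120, 720) = 120, so d ≤ 120.
We prove 120 | m(m - 1)(m + 1)(m + 2)(m + 3) for all m ≥ 2 by induction on m.
Base case (m = 2): h(2) = 120 = 120·(1), so 120 | h(2).
For the inductive step, assume it holds for an arbitrary i ≥ 2, i.e. 120 | h(i). Then
h(i+1) − h(i) = i·(i+1)·(i+2)·(i+3)·(i+4) − (i-1)·i·(i+1)·(i+2)·(i+3) = i·(i+1)·(i+2)·(i+3)·[(i+4) − (i-1)] = 5·i·(i+1)·(i+2)·(i+3). The product of 4 consecutive integers is divisible by (4)! = 24, so h(i+1) − h(i) is divisible by 5·24 = 120. By the inductive hypothesis 120 | h(i), hence 120 | h(i+1).
Hence, by induction on m, the claim holds for every m ≥ 2.
Therefore the largest such d is 120.

d = 120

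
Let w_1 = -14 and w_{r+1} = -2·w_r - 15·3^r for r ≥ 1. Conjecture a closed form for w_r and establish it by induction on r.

Computing the first terms: w_1 = -14, w_2 = -17, w_3 = -101. This suggests w_r = -5(-2)^(r - 1) - 3^(r + 1).
When r = 1: the formula gives -14 = -14 = w_1.
Suppose the result is true for r = m, so w_m = -5(-2)^(m - 1) - 3^(m + 1).
Then w_{m+1} = -2·w_m - 15·3^m = -2·(-5(-2)^(m - 1) - 3^(m + 1)) - 15·3^m = -5(-2)^m - 3^(m + 2) = -5(-2)^((m+1) - 1) - 3^((m+1) + 1),
which is the claimed formula at r = m+1.
By induction, the statement is established for all r ≥ 1.

w_r = -5(-2)^(r - 1) - 3^(r + 1)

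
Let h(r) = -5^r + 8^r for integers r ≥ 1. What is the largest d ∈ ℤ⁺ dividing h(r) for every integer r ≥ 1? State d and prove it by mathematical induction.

Computing the first values: h(1) = 3 and h(2) = 39; gcd(3, 39) = 3, so d ≤ 3.
We prove 3 | -5^r + 8^r for all r ≥ 1 by induction on r.
For the base case r = 1: h(1) = 3 = 3·(1), so 3 | h(1).
Inductive step: suppose the statement holds for some m ≥ 1, i.e. 3 | h(m). Then
8^{m+1} − 5^{m+1} = 8·8^m − 5·5^m = 8·(8^m − 5^m) + (3)·5^m. The first term is divisible by 3 by the inductive hypothesis, and the second term (3)·5^m is divisible by 3 since 3 | 3. Hence 3 | h(m+1).
By induction, the statement is established for all r ≥ 1.
Therefore the largest such d is 3.

d = 3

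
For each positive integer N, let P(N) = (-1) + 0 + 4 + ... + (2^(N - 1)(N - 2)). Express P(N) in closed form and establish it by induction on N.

We claim P(N) = 2^N(N - 3) + 3 for all N ≥ 1.
For the base case N = 1: P(1) = -1, and the closed form gives -1. They agree.
Inductive step: suppose the statement holds for some k ≥ 1, so P(k) = 2^k(k - 3) + 3.
Then P(k+1) = P(k) + (2^k(k - 1)) = (2^k(k - 3) + 3) + (2^k(k - 1)).
Simplifying, P(k+1) = 2^(k + 1)k - 2^(k + 2) + 3 = 2^(k+1)((k+1) - 3) + 3,
which is the closed form with N = k+1.
By the principle of mathematical induction, the result holds for all N ≥ 1.

P(N) = 2^N(N - 3) + 3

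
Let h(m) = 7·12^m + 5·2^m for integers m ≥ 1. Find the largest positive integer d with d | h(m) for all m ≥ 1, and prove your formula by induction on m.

d = 2

Computing the first values: h(1) = 94 and h(2) = 1028; gcd(94, 1028) = 2, so d ≤ 2.
We prove 2 | 7·12^m + 5·2^m for all m ≥ 1 by induction on m.
For the base case m = 1: h(1) = 94 = 2·(47), so 2 | h(1).
Inductive step: assume the claim holds for m = i, i.e. 2 | h(i). Then
h(i+1) − 12·h(i) = (7·12^(i+1) + 5·2^(i+1)) − 12·(7·12^i + 5·2^i) = (5)·2^i·(2 − 12) = (-50)·2^i. Since 2 | h(i) by the inductive hypothesis, 2 | 12·h(i); and 2 | -50 since -50 = 2·-25. Therefore 2 | h(i+1).
By the principle of mathematical induction, the result holds for all m ≥ 1.
Therefore the largest such d is 2.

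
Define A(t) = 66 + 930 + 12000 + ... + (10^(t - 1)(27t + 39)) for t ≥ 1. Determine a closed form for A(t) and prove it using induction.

We claim A(t) = 10^t(3t + 4) - 4 for all t ≥ 1.
Base case (t = 1): A(1) = 66, and the closed form gives 66. They agree.
Suppose the result is true for t = j, so A(j) = 10^j(3j + 4) - 4.
Then A(j+1) = A(j) + (10^j(27j + 66)) = (10^j(3j + 4) - 4) + (10^j(27j + 66)).
Simplifying, A(j+1) = 30·10^j·j + 70·10^j - 4 = 10^(j+1)(3(j+1) + 4) - 4,
which is the closed form with t = j+1.
By induction, the statement is established for all t ≥ 1.

A(t) = 10^t(3t + 4) - 4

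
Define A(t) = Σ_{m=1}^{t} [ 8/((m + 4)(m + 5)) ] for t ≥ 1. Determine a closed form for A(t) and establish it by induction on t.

We claim A(t) = 8t/(5(t + 5)) for all t ≥ 1.
For the base case t = 1: A(1) = 4/15, and the closed form gives 4/15. They agree.
Inductive step: suppose the statement holds for some m ≥ 1, so A(m) = 8m/(5(m + 5)).
Then A(m+1) = A(m) + (8/((m + 5)(m + 6))) = (8m/(5(m + 5))) + (8/((m + 5)(m + 6))).
Simplifying, A(m+1) = 8(m + 1)/(5(m + 6)) = 8(m+1)/(5((m+1) + 5)),
which is the closed form with t = m+1.
Hence, by induction on t, the claim holds for every t ≥ 1.

A(t) = 8t/(5(t + 5))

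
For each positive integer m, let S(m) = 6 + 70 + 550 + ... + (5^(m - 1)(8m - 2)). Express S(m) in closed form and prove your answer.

We claim S(m) = 5^m(2m - 1) + 1 for all m ≥ 1.
When m = 1: S(1) = 6, and the closed form gives 6. They agree.
Inductive step: suppose the statement holds for some i ≥ 1, so S(i) = 5^i(2i - 1) + 1.
Then S(i+1) = S(i) + (5^i(8i + 6)) = (5^i(2i - 1) + 1) + (5^i(8i + 6)).
Simplifying, S(i+1) = 10·5^i·i + 5·5^i + 1 = 5^(i+1)(2(i+1) - 1) + 1,
which is the closed form with m = i+1.
Hence, by induction on m, the claim holds for every m ≥ 1.

S(m) = 5^m(2m - 1) + 1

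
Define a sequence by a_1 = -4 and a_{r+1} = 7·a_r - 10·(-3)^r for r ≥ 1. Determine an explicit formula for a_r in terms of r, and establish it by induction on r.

Computing the first terms: a_1 = -4, a_2 = 2, a_3 = -76. This suggests a_r = (-3)^r - 7^(r - 1).
Base case (r = 1): the formula gives -4 = -4 = a_1.
For the inductive step, assume it holds for an arbitrary i ≥ 1, so a_i = (-3)^i - 7^(i - 1).
Then a_{i+1} = 7·a_i - 10·(-3)^i = 7·((-3)^i - 7^(i - 1)) - 10·(-3)^i = (-3)^(i + 1) - 7^i = (-3)^(i+1) - 7^((i+1) - 1),
which is the claimed formula at r = i+1.
This completes the induction.

a_r = (-3)^r - 7^(r - 1)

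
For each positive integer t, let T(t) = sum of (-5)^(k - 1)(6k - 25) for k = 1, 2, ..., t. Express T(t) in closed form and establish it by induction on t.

T(t) = (-5)^t(-t + 4) - 4

We claim T(t) = (-5)^t(-t + 4) - 4 for all t ≥ 1.
Base case (t = 1): T(1) = -19, and the closed form gives -19. They agree.
Inductive step: suppose the statement holds for some k ≥ 1, so T(k) = (-5)^k(-k + 4) - 4.
Then T(k+1) = T(k) + ((-5)^k(6k - 19)) = ((-5)^k(-k + 4) - 4) + ((-5)^k(6k - 19)).
Simplifying, T(k+1) = 5(-5)^k·k - 15(-5)^k - 4 = (-5)^(k+1)(-(k+1) + 4) - 4,
which is the closed form with t = k+1.
By the principle of mathematical induction, the result holds for all t ≥ 1.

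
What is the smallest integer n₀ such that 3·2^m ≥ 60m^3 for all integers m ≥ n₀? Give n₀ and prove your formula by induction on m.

At m = 16: 196608 < 245760, so the inequality fails and n₀ ≥ 17. We prove 3·2^m ≥ 60m^3 for all m ≥ 17.
Base case (m = 17): 3·2^m = 393216 and 60m^3 = 294780, so 393216 ≥ 294780.
For the inductive step, assume it holds for an arbitrary r ≥ 17, so 3·2^r ≥ 60r^3.
Then 3·2^(r + 1) = 2·(3·2^r) ≥ 2·(60r^3).
Also, for r ≥ 17 we have 2·(60r^3) ≥ 60(r+1)^3, since 2 ≥ (1 + 1/r)^3 for all r ≥ 17.
Combining, 3·2^(r + 1) ≥ 60(r+1)^3.
By induction, the statement is established for all m ≥ 17.
Hence the smallest such n₀ is 17.

n₀ = 17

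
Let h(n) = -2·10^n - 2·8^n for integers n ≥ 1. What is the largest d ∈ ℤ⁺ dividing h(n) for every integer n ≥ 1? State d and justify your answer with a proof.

d = 4

Computing the first values: h(1) = -36 and h(2) = -328; gcd(-36, -328) = 4, so d ≤ 4.
We prove 4 | -2·10^n - 2·8^n for all n ≥ 1 by induction on n.
Base step (n = 1): h(1) = -36 = 4·(-9), so 4 | h(1).
For the inductive step, assume it holds for an arbitrary m ≥ 1, i.e. 4 | h(m). Then
h(m+1) − 10·h(m) = (-2·10^(m+1) - 2·8^(m+1)) − 10·(-2·10^m - 2·8^m) = (-2)·8^m·(8 − 10) = (4)·8^m. Since 4 | h(m) by the inductive hypothesis, 4 | 10·h(m); and 4 | 4 since 4 = 4·1. Therefore 4 | h(m+1).
By the principle of mathematical induction, the result holds for all n ≥ 1.
Therefore the largest such d is 4.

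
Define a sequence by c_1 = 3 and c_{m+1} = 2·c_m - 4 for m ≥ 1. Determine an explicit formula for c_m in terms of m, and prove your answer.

Computing the first terms: c_1 = 3, c_2 = 2, c_3 = 0. This suggests c_m = -2^(m - 1) + 4.
For the base case m = 1: the formula gives 3 = 3 = c_1.
For the inductive step, assume it holds for an arbitrary j ≥ 1, so c_j = -2^(j - 1) + 4.
Then c_{j+1} = 2·c_j - 4 = 2·(-2^(j - 1) + 4) - 4 = -2^j + 4 = -2^((j+1) - 1) + 4,
which is the claimed formula at m = j+1.
By induction, the statement is established for all m ≥ 1.

c_m = -2^(m - 1) + 4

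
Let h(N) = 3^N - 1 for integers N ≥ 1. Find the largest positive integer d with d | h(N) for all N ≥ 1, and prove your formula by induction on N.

d = 2

Computing the first values: h(1) = 2 and h(2) = 8; gcd(2, 8) = 2, so d ≤ 2.
We prove 2 | 3^N - 1 for all N ≥ 1 by induction on N.
Base case (N = 1): h(1) = 2 = 2·(1), so 2 | h(1).
Inductive step: assume the claim holds for N = i, i.e. 2 | h(i). Then
3^{i+1} − 1^{i+1} = 3·3^i − 1·1^i = 3·(3^i − 1^i) + (2)·1^i. The first term is divisible by 2 by the inductive hypothesis, and the second term (2)·1^i is divisible by 2 since 2 | 2. Hence 2 | h(i+1).
This completes the induction.
Therefore the largest such d is 2.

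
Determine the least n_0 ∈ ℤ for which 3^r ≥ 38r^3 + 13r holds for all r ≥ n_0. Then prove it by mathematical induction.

At r = 9: 19683 < 27819, so the inequality fails and n_0 ≥ 10. We prove 3^r ≥ 38r^3 + 13r for all r ≥ 10.
Base case (r = 10): 3^r = 59049 and 38r^3 + 13r = 38130, so 59049 ≥ 38130.
Inductive step: assume the claim holds for r = j, so 3^j ≥ 38j^3 + 13j.
Then 3^(j + 1) = 3·(3^j) ≥ 3·(38j^3 + 13j).
Also, for j ≥ 10 we have 3·(38j^3 + 13j) ≥ 38(j+1)^3 + 13(j+1), since 3·(38j^3 + 13j) − (38(j+1)^3 + 13(j+1)) = 76j^3 - 114j^2 - 88j - 51, which is nonnegative for all j ≥ 10.
Combining, 3^(j + 1) ≥ 38(j+1)^3 + 13(j+1).
This completes the induction.
Hence the smallest such n_0 is 10.

n_0 = 10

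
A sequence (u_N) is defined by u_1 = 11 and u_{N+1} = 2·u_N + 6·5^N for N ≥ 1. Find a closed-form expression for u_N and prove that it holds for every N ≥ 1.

Computing the first terms: u_1 = 11, u_2 = 52, u_3 = 254. This suggests u_N = 2^(N - 1) + 2·5^N.
Base case (N = 1): the formula gives 11 = 11 = u_1.
For the inductive step, assume it holds for an arbitrary k ≥ 1, so u_k = 2^(k - 1) + 2·5^k.
Then u_{k+1} = 2·u_k + 6·5^k = 2·(2^(k - 1) + 2·5^k) + 6·5^k = 2^k + 2·5^(k + 1) = 2^((k+1) - 1) + 2·5^(k+1),
which is the claimed formula at N = k+1.
Hence, by induction on N, the claim holds for every N ≥ 1.

u_N = 2^(N - 1) + 2·5^N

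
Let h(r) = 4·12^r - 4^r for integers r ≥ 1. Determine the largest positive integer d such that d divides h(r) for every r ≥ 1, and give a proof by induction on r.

d = 4

Computing the first values: h(1) = 44 and h(2) = 560; gcd(44, 560) = 4, so d ≤ 4.
We prove 4 | 4·12^r - 4^r for all r ≥ 1 by induction on r.
Base step (r = 1): h(1) = 44 = 4·(11), so 4 | h(1).
Inductive step: assume the claim holds for r = k, i.e. 4 | h(k). Then
h(k+1) − 12·h(k) = (4·12^(k+1) - 4^(k+1)) − 12·(4·12^k - 4^k) = (-1)·4^k·(4 − 12) = (8)·4^k. Since 4 | h(k) by the inductive hypothesis, 4 | 12·h(k); and 4 | 8 since 8 = 4·2. Therefore 4 | h(k+1).
By induction, the statement is established for all r ≥ 1.
Therefore the largest such d is 4.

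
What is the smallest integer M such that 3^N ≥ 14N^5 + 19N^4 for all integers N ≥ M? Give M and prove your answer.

At N = 14: 4782969 < 8259440, so the inequality fails and M ≥ 15. We prove 3^N ≥ 14N^5 + 19N^4 for all N ≥ 15.
Base case (N = 15): 3^N = 14348907 and 14N^5 + 19N^4 = 11593125, so 14348907 ≥ 11593125.
Inductive step: assume the claim holds for N = p, so 3^p ≥ 14p^5 + 19p^4.
Then 3^(p + 1) = 3·(3^p) ≥ 3·(14p^5 + 19p^4).
Also, for p ≥ 15 we have 3·(14p^5 + 19p^4) ≥ 14(p+1)^5 + 19(p+1)^4, since 3·(14p^5 + 19p^4) − (14(p+1)^5 + 19(p+1)^4) = 28p^5 - 32p^4 - 216p^3 - 254p^2 - 146p - 33, which is nonnegative for all p ≥ 15.
Combining, 3^(p + 1) ≥ 14(p+1)^5 + 19(p+1)^4.
This completes the induction.
Hence the smallest such M is 15.

M = 15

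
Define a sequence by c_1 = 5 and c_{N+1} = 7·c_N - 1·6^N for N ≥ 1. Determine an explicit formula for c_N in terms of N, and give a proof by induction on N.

c_N = 6^N - 7^(N - 1)

Computing the first terms: c_1 = 5, c_2 = 29, c_3 = 167. This suggests c_N = 6^N - 7^(N - 1).
Base step (N = 1): the formula gives 5 = 5 = c_1.
Inductive step: assume the claim holds for N = j, so c_j = 6^j - 7^(j - 1).
Then c_{j+1} = 7·c_j - 1·6^j = 7·(6^j - 7^(j - 1)) - 1·6^j = 6^(j + 1) - 7^j = 6^(j+1) - 7^((j+1) - 1),
which is the claimed formula at N = j+1.
By induction, the statement is established for all N ≥ 1.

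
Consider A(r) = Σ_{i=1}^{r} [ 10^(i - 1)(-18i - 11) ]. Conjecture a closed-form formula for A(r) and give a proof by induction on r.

A(r) = -10^r(2r + 1) + 1

We claim A(r) = -10^r(2r + 1) + 1 for all r ≥ 1.
For the base case r = 1: A(1) = -29, and the closed form gives -29. They agree.
Inductive step: assume the claim holds for r = i, so A(i) = -10^i(2i + 1) + 1.
Then A(i+1) = A(i) + (10^i(-18i - 29)) = (-10^i(2i + 1) + 1) + (10^i(-18i - 29)).
Simplifying, A(i+1) = -20·10^i·i - 30·10^i + 1 = -10^(i+1)(2(i+1) + 1) + 1,
which is the closed form with r = i+1.
By induction, the statement is established for all r ≥ 1.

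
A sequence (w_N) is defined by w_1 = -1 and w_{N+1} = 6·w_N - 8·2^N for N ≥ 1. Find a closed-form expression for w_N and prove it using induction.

w_N = 2^(N + 1) - 5·6^(N - 1)

Computing the first terms: w_1 = -1, w_2 = -22, w_3 = -164. This suggests w_N = 2^(N + 1) - 5·6^(N - 1).
For the base case N = 1: the formula gives -1 = -1 = w_1.
Suppose the result is true for N = m, so w_m = 2^(m + 1) - 5·6^(m - 1).
Then w_{m+1} = 6·w_m - 8·2^m = 6·(2^(m + 1) - 5·6^(m - 1)) - 8·2^m = 2^(m + 2) - 5·6^m = 2^((m+1) + 1) - 5·6^((m+1) - 1),
which is the claimed formula at N = m+1.
Hence, by induction on N, the claim holds for every N ≥ 1.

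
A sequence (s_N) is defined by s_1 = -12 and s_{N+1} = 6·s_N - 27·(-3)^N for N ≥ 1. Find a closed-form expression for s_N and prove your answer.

s_N = -(-3)^(N + 1) - 3·6^(N - 1)

Computing the first terms: s_1 = -12, s_2 = 9, s_3 = -189. This suggests s_N = -(-3)^(N + 1) - 3·6^(N - 1).
When N = 1: the formula gives -12 = -12 = s_1.
Suppose the result is true for N = k, so s_k = -(-3)^(k + 1) - 3·6^(k - 1).
Then s_{k+1} = 6·s_k - 27·(-3)^k = 6·(-(-3)^(k + 1) - 3·6^(k - 1)) - 27·(-3)^k = -(-3)^(k + 2) - 3·6^k = -(-3)^((k+1) + 1) - 3·6^((k+1) - 1),
which is the claimed formula at N = k+1.
This completes the induction.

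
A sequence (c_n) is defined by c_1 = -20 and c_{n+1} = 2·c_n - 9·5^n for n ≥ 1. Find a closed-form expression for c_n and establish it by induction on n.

c_n = -5·2^(n - 1) - 3·5^n

Computing the first terms: c_1 = -20, c_2 = -85, c_3 = -395. This suggests c_n = -5·2^(n - 1) - 3·5^n.
For the base case n = 1: the formula gives -20 = -20 = c_1.
Inductive step: suppose the statement holds for some r ≥ 1, so c_r = -5·2^(r - 1) - 3·5^r.
Then c_{r+1} = 2·c_r - 9·5^r = 2·(-5·2^(r - 1) - 3·5^r) - 9·5^r = -5·2^r - 3·5^(r + 1) = -5·2^((r+1) - 1) - 3·5^(r+1),
which is the claimed formula at n = r+1.
Hence, by induction on n, the claim holds for every n ≥ 1.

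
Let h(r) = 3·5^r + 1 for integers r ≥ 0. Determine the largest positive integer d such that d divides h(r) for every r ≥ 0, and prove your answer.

Computing the first values: h(0) = 4 and h(1) = 16; gcd(4, 16) = 4, so d ≤ 4.
We prove 4 | 3·5^r + 1 for all r ≥ 0 by induction on r.
For the base case r = 0: h(0) = 4 = 4·(1), so 4 | h(0).
For the inductive step, assume it holds for an arbitrary j ≥ 0, i.e. 4 | h(j). Then
h(j+1) = 3·5^(j+1) + 1 = 5·(3·5^j + 1) - 4 = 5·h(j) - 4. The first term is divisible by 4 by the inductive hypothesis, and -4 is divisible by 4. Hence 4 | h(j+1).
By induction, the statement is established for all r ≥ 0.
Therefore the largest such d is 4.

d = 4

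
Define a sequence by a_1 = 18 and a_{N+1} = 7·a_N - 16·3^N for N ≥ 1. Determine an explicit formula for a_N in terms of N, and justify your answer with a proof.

Computing the first terms: a_1 = 18, a_2 = 78, a_3 = 402. This suggests a_N = 4·3^N + 6·7^(N - 1).
For the base case N = 1: the formula gives 18 = 18 = a_1.
Inductive step: assume the claim holds for N = m, so a_m = 4·3^m + 6·7^(m - 1).
Then a_{m+1} = 7·a_m - 16·3^m = 7·(4·3^m + 6·7^(m - 1)) - 16·3^m = 4·3^(m + 1) + 6·7^m = 4·3^(m+1) + 6·7^((m+1) - 1),
which is the claimed formula at N = m+1.
This completes the induction.

a_N = 4·3^N + 6·7^(N - 1)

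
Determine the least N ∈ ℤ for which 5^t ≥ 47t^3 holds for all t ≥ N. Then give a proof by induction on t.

N = 6

At t = 5: 3125 < 5875, so the inequality fails and N ≥ 6. We prove 5^t ≥ 47t^3 for all t ≥ 6.
For the base case t = 6: 5^t = 15625 and 47t^3 = 10152, so 15625 ≥ 10152.
For the inductive step, assume it holds for an arbitrary i ≥ 6, so 5^i ≥ 47i^3.
Then 5^(i + 1) = 5·(5^i) ≥ 5·(47i^3).
Also, for i ≥ 6 we have 5·(47i^3) ≥ 47(i+1)^3, since 5 ≥ (1 + 1/i)^3 for all i ≥ 6.
Combining, 5^(i + 1) ≥ 47(i+1)^3.
Hence, by induction on t, the claim holds for every t ≥ 6.
Hence the smallest such N is 6.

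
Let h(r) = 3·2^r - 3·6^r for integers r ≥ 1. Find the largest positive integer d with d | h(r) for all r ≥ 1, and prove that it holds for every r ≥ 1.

Computing the first values: h(1) = -12 and h(2) = -96; gcd(-12, -96) = 12, so d ≤ 12.
We prove 12 | 3·2^r - 3·6^r for all r ≥ 1 by induction on r.
For the base case r = 1: h(1) = -12 = 12·(-1), so 12 | h(1).
Suppose the result is true for r = j, i.e. 12 | h(j). Then
h(j+1) − 6·h(j) = (3·2^(j+1) - 3·6^(j+1)) − 6·(3·2^j - 3·6^j) = (3)·2^j·(2 − 6) = (-12)·2^j. Since 12 | h(j) by the inductive hypothesis, 12 | 6·h(j); and 12 | -12 since -12 = 12·-1. Therefore 12 | h(j+1).
By induction, the statement is established for all r ≥ 1.
Therefore the largest such d is 12.

d = 12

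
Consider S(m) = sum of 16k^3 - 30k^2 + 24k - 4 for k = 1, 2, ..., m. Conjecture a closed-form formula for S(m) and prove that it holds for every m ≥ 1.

S(m) = m(4m^3 - 2m^2 + m + 3)

We claim S(m) = m(4m^3 - 2m^2 + m + 3) for all m ≥ 1.
For the base case m = 1: S(1) = 6, and the closed form gives 6. They agree.
Suppose the result is true for m = k, so S(k) = k(4k^3 - 2k^2 + k + 3).
Then S(k+1) = S(k) + (16k^3 + 18k^2 + 12k + 6) = (k(4k^3 - 2k^2 + k + 3)) + (16k^3 + 18k^2 + 12k + 6).
Simplifying, S(k+1) = (k + 1)(4k^3 + 10k^2 + 9k + 6) = (k+1)(4(k+1)^3 - 2(k+1)^2 + (k+1) + 3),
which is the closed form with m = k+1.
By the principle of mathematical induction, the result holds for all m ≥ 1.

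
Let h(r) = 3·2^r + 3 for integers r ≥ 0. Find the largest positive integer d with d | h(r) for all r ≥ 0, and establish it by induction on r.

Computing the first values: h(0) = 6 and h(1) = 9; gcd(6, 9) = 3, so d ≤ 3.
We prove 3 | 3·2^r + 3 for all r ≥ 0 by induction on r.
For the base case r = 0: h(0) = 6 = 3·(2), so 3 | h(0).
Inductive step: assume the claim holds for r = p, i.e. 3 | h(p). Then
h(p+1) = 3·2^(p+1) + 3 = 2·(3·2^p + 3) - 3 = 2·h(p) - 3. The first term is divisible by 3 by the inductive hypothesis, and -3 is divisible by 3. Hence 3 | h(p+1).
By the principle of mathematical induction, the result holds for all r ≥ 0.
Therefore the largest such d is 3.

d = 3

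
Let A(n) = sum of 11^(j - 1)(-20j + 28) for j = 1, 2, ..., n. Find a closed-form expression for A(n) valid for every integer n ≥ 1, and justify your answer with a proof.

A(n) = 11^n(-2n + 3) - 3

We claim A(n) = 11^n(-2n + 3) - 3 for all n ≥ 1.
Base case (n = 1): A(1) = 8, and the closed form gives 8. They agree.
Suppose the result is true for n = j, so A(j) = 11^j(-2j + 3) - 3.
Then A(j+1) = A(j) + (11^j(-20j + 8)) = (11^j(-2j + 3) - 3) + (11^j(-20j + 8)).
Simplifying, A(j+1) = -22·11^j·j + 11·11^j - 3 = 11^(j+1)(-2(j+1) + 3) - 3,
which is the closed form with n = j+1.
By the principle of mathematical induction, the result holds for all n ≥ 1.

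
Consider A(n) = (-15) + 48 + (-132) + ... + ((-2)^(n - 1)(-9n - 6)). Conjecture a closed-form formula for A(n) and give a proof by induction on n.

A(n) = 3(-2)^n(n + 1) - 3

We claim A(n) = 3(-2)^n(n + 1) - 3 for all n ≥ 1.
Base step (n = 1): A(1) = -15, and the closed form gives -15. They agree.
Suppose the result is true for n = j, so A(j) = 3(-2)^j(j + 1) - 3.
Then A(j+1) = A(j) + ((-2)^j(-9j - 15)) = (3(-2)^j(j + 1) - 3) + ((-2)^j(-9j - 15)).
Simplifying, A(j+1) = -6(-2)^j·j - 12(-2)^j - 3 = 3(-2)^(j+1)((j+1) + 1) - 3,
which is the closed form with n = j+1.
Hence, by induction on n, the claim holds for every n ≥ 1.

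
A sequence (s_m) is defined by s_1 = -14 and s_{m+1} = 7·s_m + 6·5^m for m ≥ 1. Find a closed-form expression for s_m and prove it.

Computing the first terms: s_1 = -14, s_2 = -68, s_3 = -326. This suggests s_m = -3·5^m + 7^(m - 1).
When m = 1: the formula gives -14 = -14 = s_1.
Inductive step: suppose the statement holds for some i ≥ 1, so s_i = -3·5^i + 7^(i - 1).
Then s_{i+1} = 7·s_i + 6·5^i = 7·(-3·5^i + 7^(i - 1)) + 6·5^i = -3·5^(i + 1) + 7^i = -3·5^(i+1) + 7^((i+1) - 1),
which is the claimed formula at m = i+1.
By induction, the statement is established for all m ≥ 1.

s_m = -3·5^m + 7^(m - 1)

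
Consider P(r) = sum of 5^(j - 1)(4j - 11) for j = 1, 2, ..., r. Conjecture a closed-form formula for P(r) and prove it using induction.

P(r) = 5^r(r - 3) + 3

We claim P(r) = 5^r(r - 3) + 3 for all r ≥ 1.
Base case (r = 1): P(1) = -7, and the closed form gives -7. They agree.
Inductive step: assume the claim holds for r = j, so P(j) = 5^j(j - 3) + 3.
Then P(j+1) = P(j) + (5^j(4j - 7)) = (5^j(j - 3) + 3) + (5^j(4j - 7)).
Simplifying, P(j+1) = 5·5^j·j - 10·5^j + 3 = 5^(j+1)((j+1) - 3) + 3,
which is the closed form with r = j+1.
By induction, the statement is established for all r ≥ 1.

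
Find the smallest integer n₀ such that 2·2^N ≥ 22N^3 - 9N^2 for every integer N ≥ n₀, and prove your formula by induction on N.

At N = 15: 65536 < 72225, so the inequality fails and n₀ ≥ 16. We prove 2·2^N ≥ 22N^3 - 9N^2 for all N ≥ 16.
For the base case N = 16: 2·2^N = 131072 and 22N^3 - 9N^2 = 87808, so 131072 ≥ 87808.
Suppose the result is true for N = m, so 2·2^m ≥ 22m^3 - 9m^2.
Then 2·2^(m + 1) = 2·(2·2^m) ≥ 2·(22m^3 - 9m^2).
Also, for m ≥ 16 we have 2·(22m^3 - 9m^2) ≥ 22(m+1)^3 - 9(m+1)^2, since 2·(22m^3 - 9m^2) − (22(m+1)^3 - 9(m+1)^2) = 22m^3 - 75m^2 - 48m - 13, which is nonnegative for all m ≥ 16.
Combining, 2·2^(m + 1) ≥ 22(m+1)^3 - 9(m+1)^2.
By the principle of mathematical induction, the result holds for all N ≥ 16.
Hence the smallest such n₀ is 16.

n₀ = 16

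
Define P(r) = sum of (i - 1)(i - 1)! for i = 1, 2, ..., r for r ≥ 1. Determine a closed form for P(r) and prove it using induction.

We claim P(r) = r! - 1 for all r ≥ 1.
When r = 1: P(1) = 0, and the closed form gives 0. They agree.
Suppose the result is true for r = i, so P(i) = i! - 1.
Then P(i+1) = P(i) + (i·i!) = (i! - 1) + (i·i!).
Simplifying, P(i+1) = (i+1)! - 1,
which is the closed form with r = i+1.
By the principle of mathematical induction, the result holds for all r ≥ 1.

P(r) = r! - 1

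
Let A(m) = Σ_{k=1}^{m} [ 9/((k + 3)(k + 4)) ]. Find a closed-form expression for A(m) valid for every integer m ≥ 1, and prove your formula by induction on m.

We claim A(m) = 9m/(4(m + 4)) for all m ≥ 1.
Base step (m = 1): A(1) = 9/20, and the closed form gives 9/20. They agree.
Inductive step: assume the claim holds for m = k, so A(k) = 9k/(4(k + 4)).
Then A(k+1) = A(k) + (9/((k + 4)(k + 5))) = (9k/(4(k + 4))) + (9/((k + 4)(k + 5))).
Simplifying, A(k+1) = 9(k + 1)/(4(k + 5)) = 9(k+1)/(4((k+1) + 4)),
which is the closed form with m = k+1.
This completes the induction.

A(m) = 9m/(4(m + 4))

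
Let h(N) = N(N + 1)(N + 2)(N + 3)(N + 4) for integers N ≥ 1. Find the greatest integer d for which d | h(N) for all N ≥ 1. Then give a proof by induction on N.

d = 120

Computing the first values: h(1) = 120 and h(2) = 720; gcd(120, 720) = 120, so d ≤ 120.
We prove 120 | N(N + 1)(N + 2)(N + 3)(N + 4) for all N ≥ 1 by induction on N.
When N = 1: h(1) = 120 = 120·(1), so 120 | h(1).
For the inductive step, assume it holds for an arbitrary j ≥ 1, i.e. 120 | h(j). Then
h(j+1) − h(j) = (j+1)·(j+2)·(j+3)·(j+4)·(j+5) − j·(j+1)·(j+2)·(j+3)·(j+4) = (j+1)·(j+2)·(j+3)·(j+4)·[(j+5) − j] = 5·(j+1)·(j+2)·(j+3)·(j+4). The product of 4 consecutive integers is divisible by (4)! = 24, so h(j+1) − h(j) is divisible by 5·24 = 120. By the inductive hypothesis 120 | h(j), hence 120 | h(j+1).
By the principle of mathematical induction, the result holds for all N ≥ 1.
Therefore the largest such d is 120.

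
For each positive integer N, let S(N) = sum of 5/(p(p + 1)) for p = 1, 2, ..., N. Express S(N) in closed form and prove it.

S(N) = 5N/(N + 1)

We claim S(N) = 5N/(N + 1) for all N ≥ 1.
Base step (N = 1): S(1) = 5/2, and the closed form gives 5/2. They agree.
Inductive step: suppose the statement holds for some p ≥ 1, so S(p) = 5p/(p + 1).
Then S(p+1) = S(p) + (5/((p + 1)(p + 2))) = (5p/(p + 1)) + (5/((p + 1)(p + 2))).
Simplifying, S(p+1) = 5(p + 1)/(p + 2) = 5(p+1)/((p+1) + 1),
which is the closed form with N = p+1.
Hence, by induction on N, the claim holds for every N ≥ 1.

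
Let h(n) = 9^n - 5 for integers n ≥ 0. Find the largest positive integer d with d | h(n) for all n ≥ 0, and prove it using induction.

Computing the first values: h(0) = -4 and h(1) = 4; gcd(-4, 4) = 4, so d ≤ 4.
We prove 4 | 9^n - 5 for all n ≥ 0 by induction on n.
For the base case n = 0: h(0) = -4 = 4·(-1), so 4 | h(0).
Inductive step: suppose the statement holds for some j ≥ 0, i.e. 4 | h(j). Then
h(j+1) = 9^(j+1) - 5 = 9·(9^j - 5) + 40 = 9·h(j) + 40. The first term is divisible by 4 by the inductive hypothesis, and 40 is divisible by 4. Hence 4 | h(j+1).
By induction, the statement is established for all n ≥ 0.
Therefore the largest such d is 4.

d = 4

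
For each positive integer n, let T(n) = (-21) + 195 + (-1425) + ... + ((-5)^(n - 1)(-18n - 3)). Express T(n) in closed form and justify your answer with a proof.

T(n) = (-5)^n(3n + 1) - 1

We claim T(n) = (-5)^n(3n + 1) - 1 for all n ≥ 1.
Base case (n = 1): T(1) = -21, and the closed form gives -21. They agree.
Suppose the result is true for n = j, so T(j) = (-5)^j(3j + 1) - 1.
Then T(j+1) = T(j) + ((-5)^j(-18j - 21)) = ((-5)^j(3j + 1) - 1) + ((-5)^j(-18j - 21)).
Simplifying, T(j+1) = -15(-5)^j·j - 20(-5)^j - 1 = (-5)^(j+1)(3(j+1) + 1) - 1,
which is the closed form with n = j+1.
By induction, the statement is established for all n ≥ 1.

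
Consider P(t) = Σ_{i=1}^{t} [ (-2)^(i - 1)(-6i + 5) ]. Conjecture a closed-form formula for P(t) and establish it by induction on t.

P(t) = (-2)^t(2t - 1) + 1

We claim P(t) = (-2)^t(2t - 1) + 1 for all t ≥ 1.
For the base case t = 1: P(1) = -1, and the closed form gives -1. They agree.
Suppose the result is true for t = i, so P(i) = (-2)^i(2i - 1) + 1.
Then P(i+1) = P(i) + ((-2)^i(-6i - 1)) = ((-2)^i(2i - 1) + 1) + ((-2)^i(-6i - 1)).
Simplifying, P(i+1) = (-2)^(i + 1) - (-2)^(i + 2)i + 1 = (-2)^(i+1)(2(i+1) - 1) + 1,
which is the closed form with t = i+1.
By the principle of mathematical induction, the result holds for all t ≥ 1.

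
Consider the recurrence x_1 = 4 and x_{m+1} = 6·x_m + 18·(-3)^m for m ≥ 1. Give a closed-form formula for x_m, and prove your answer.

Computing the first terms: x_1 = 4, x_2 = -30, x_3 = -18. This suggests x_m = -2(-3)^m - 2·6^(m - 1).
Base step (m = 1): the formula gives 4 = 4 = x_1.
Suppose the result is true for m = j, so x_j = -2(-3)^j - 2·6^(j - 1).
Then x_{j+1} = 6·x_j + 18·(-3)^j = 6·(-2(-3)^j - 2·6^(j - 1)) + 18·(-3)^j = -2(-3)^(j + 1) - 2·6^j = -2(-3)^(j+1) - 2·6^((j+1) - 1),
which is the claimed formula at m = j+1.
By the principle of mathematical induction, the result holds for all m ≥ 1.

x_m = -2(-3)^m - 2·6^(m - 1)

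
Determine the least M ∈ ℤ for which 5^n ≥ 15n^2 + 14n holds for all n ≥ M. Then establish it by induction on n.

At n = 3: 125 < 177, so the inequality fails and M ≥ 4. We prove 5^n ≥ 15n^2 + 14n for all n ≥ 4.
When n = 4: 5^n = 625 and 15n^2 + 14n = 296, so 625 ≥ 296.
Suppose the result is true for n = i, so 5^i ≥ 15i^2 + 14i.
Then 5^(i + 1) = 5·(5^i) ≥ 5·(15i^2 + 14i).
Also, for i ≥ 4 we have 5·(15i^2 + 14i) ≥ 15(i+1)^2 + 14(i+1), since 5·(15i^2 + 14i) − (15(i+1)^2 + 14(i+1)) = 60i^2 + 26i - 29, which is nonnegative for all i ≥ 4.
Combining, 5^(i + 1) ≥ 15(i+1)^2 + 14(i+1).
Hence, by induction on n, the claim holds for every n ≥ 4.
Hence the smallest such M is 4.

M = 4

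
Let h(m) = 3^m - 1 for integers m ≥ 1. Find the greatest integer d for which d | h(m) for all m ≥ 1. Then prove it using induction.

Computing the first values: h(1) = 2 and h(2) = 8; gcd(2, 8) = 2, so d ≤ 2.
We prove 2 | 3^m - 1 for all m ≥ 1 by induction on m.
For the base case m = 1: h(1) = 2 = 2·(1), so 2 | h(1).
Suppose the result is true for m = p, i.e. 2 | h(p). Then
3^{p+1} − 1^{p+1} = 3·3^p − 1·1^p = 3·(3^p − 1^p) + (2)·1^p. The first term is divisible by 2 by the inductive hypothesis, and the second term (2)·1^p is divisible by 2 since 2 | 2. Hence 2 | h(p+1).
By the principle of mathematical induction, the result holds for all m ≥ 1.
Therefore the largest such d is 2.

d = 2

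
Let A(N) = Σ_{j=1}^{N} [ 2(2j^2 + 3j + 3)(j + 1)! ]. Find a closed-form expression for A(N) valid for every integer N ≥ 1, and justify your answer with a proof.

We claim A(N) = (4N + 2)(N + 2)! - 4 for all N ≥ 1.
Base case (N = 1): A(1) = 32, and the closed form gives 32. They agree.
Suppose the result is true for N = j, so A(j) = (4j + 2)(j + 2)! - 4.
Then A(j+1) = A(j) + (2(2j^2 + 7j + 8)(j + 2)!) = ((4j + 2)(j + 2)! - 4) + (2(2j^2 + 7j + 8)(j + 2)!).
Simplifying, A(j+1) = (4(j+1) + 2)((j+1) + 2)! - 4,
which is the closed form with N = j+1.
By induction, the statement is established for all N ≥ 1.

A(N) = (4N + 2)(N + 2)! - 4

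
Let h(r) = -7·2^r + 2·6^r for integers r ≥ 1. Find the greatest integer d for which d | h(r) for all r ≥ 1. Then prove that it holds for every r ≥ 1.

d = 2

Computing the first values: h(1) = -2 and h(2) = 44; gcd(-2, 44) = 2, so d ≤ 2.
We prove 2 | -7·2^r + 2·6^r for all r ≥ 1 by induction on r.
When r = 1: h(1) = -2 = 2·(-1), so 2 | h(1).
Suppose the result is true for r = m, i.e. 2 | h(m). Then
h(m+1) − 6·h(m) = (-7·2^(m+1) + 2·6^(m+1)) − 6·(-7·2^m + 2·6^m) = (-7)·2^m·(2 − 6) = (28)·2^m. Since 2 | h(m) by the inductive hypothesis, 2 | 6·h(m); and 2 | 28 since 28 = 2·14. Therefore 2 | h(m+1).
By the principle of mathematical induction, the result holds for all r ≥ 1.
Therefore the largest such d is 2.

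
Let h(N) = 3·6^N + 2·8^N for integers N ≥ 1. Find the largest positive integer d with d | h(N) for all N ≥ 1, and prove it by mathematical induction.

Computing the first values: h(1) = 34 and h(2) = 236; gcd(34, 236) = 2, so d ≤ 2.
We prove 2 | 3·6^N + 2·8^N for all N ≥ 1 by induction on N.
Base step (N = 1): h(1) = 34 = 2·(17), so 2 | h(1).
Inductive step: suppose the statement holds for some m ≥ 1, i.e. 2 | h(m). Then
h(m+1) − 8·h(m) = (3·6^(m+1) + 2·8^(m+1)) − 8·(3·6^m + 2·8^m) = (3)·6^m·(6 − 8) = (-6)·6^m. Since 2 | h(m) by the inductive hypothesis, 2 | 8·h(m); and 2 | -6 since -6 = 2·-3. Therefore 2 | h(m+1).
By the principle of mathematical induction, the result holds for all N ≥ 1.
Therefore the largest such d is 2.

d = 2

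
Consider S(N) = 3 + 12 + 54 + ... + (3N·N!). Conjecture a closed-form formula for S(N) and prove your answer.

S(N) = (3N + 3)N! - 3

We claim S(N) = (3N + 3)N! - 3 for all N ≥ 1.
Base step (N = 1): S(1) = 3, and the closed form gives 3. They agree.
Inductive step: suppose the statement holds for some r ≥ 1, so S(r) = (3r + 3)r! - 3.
Then S(r+1) = S(r) + (3(r + 1)(r + 1)!) = ((3r + 3)r! - 3) + (3(r + 1)(r + 1)!).
Simplifying, S(r+1) = (3(r+1) + 3)(r+1)! - 3,
which is the closed form with N = r+1.
Hence, by induction on N, the claim holds for every N ≥ 1.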